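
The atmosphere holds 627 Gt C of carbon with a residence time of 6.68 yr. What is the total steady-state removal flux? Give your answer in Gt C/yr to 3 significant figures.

F = M / τ = 627 / 6.68 = 93.86 Gt C/yr.

93.9 Gt C/yr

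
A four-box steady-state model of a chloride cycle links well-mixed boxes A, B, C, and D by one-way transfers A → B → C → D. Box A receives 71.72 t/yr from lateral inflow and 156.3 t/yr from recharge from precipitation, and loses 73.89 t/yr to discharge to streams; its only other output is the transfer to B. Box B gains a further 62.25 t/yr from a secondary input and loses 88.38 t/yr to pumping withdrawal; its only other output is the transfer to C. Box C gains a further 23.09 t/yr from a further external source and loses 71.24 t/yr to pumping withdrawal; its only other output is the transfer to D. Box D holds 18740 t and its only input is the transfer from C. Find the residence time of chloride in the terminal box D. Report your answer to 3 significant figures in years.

235 yr

Box A: F(A→B) = (71.72 + 156.3) − 73.89 = 154.13 t/yr.
Box B: F(B→C) = (154.13 + 62.25) − 88.38 = 128.00 t/yr.
Box C: F(C→D) = (128.00 + 23.09) − 71.24 = 79.850 t/yr.
Box D throughput = its input = 79.850 t/yr; τ = 18740 / 79.850 = 234.7 yr.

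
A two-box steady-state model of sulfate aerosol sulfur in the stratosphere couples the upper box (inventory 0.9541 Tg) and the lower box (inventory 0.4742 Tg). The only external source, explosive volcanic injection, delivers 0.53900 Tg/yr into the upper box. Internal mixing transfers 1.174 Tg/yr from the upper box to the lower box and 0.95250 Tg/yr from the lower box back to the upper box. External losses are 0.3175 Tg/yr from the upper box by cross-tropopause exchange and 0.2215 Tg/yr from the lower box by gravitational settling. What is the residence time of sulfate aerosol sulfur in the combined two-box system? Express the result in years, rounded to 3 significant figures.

Residence time in the combined system uses the total inventory and the total *external* removal — internal exchanges between the two boxes cancel.
M_total = 0.9541 + 0.4742 = 1.4283 Tg.
ΣF_external_out = 0.3175 + 0.2215 = 0.53900 Tg/yr.
τ = M_total / ΣF_ext = 1.4283 / 0.53900 = 2.650 yr.

2.65 yr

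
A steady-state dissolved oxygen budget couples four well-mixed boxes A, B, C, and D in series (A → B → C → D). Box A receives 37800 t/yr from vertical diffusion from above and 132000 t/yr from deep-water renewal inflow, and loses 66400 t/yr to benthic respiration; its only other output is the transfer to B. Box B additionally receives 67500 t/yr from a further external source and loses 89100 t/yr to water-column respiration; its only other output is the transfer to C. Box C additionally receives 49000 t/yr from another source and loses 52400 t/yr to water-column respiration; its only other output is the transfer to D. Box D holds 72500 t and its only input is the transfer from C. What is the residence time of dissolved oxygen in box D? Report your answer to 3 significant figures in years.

0.925 yr

Box A: F(A→B) = (37800 + 132000) − 66400 = 103400 t/yr.
Box B: F(B→C) = (103400 + 67500) − 89100 = 81800 t/yr.
Box C: F(C→D) = (81800 + 49000) − 52400 = 78400 t/yr.
Box D throughput = its input = 78400 t/yr; τ = 72500 / 78400 = 0.9247 yr.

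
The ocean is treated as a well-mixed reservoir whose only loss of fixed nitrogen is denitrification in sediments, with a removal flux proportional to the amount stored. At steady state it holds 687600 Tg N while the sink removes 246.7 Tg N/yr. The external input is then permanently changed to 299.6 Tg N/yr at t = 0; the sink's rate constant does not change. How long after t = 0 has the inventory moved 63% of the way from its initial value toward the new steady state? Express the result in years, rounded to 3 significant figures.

2770 yr

τ = M₀/F₀ = 687600/246.7 = 2787 yr.
The remaining gap fraction is e^(−t/τ); 63% covered ⇒ e^(−t/τ) = 0.370.
t = −τ ln(0.370) = 2787 × 0.9943 = 2771 yr.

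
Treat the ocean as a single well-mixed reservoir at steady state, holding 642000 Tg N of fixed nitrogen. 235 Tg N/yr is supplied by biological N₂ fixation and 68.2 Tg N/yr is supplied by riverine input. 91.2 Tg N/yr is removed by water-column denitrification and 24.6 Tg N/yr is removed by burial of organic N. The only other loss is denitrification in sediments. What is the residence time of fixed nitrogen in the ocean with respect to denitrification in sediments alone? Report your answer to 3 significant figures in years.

At steady state ΣF_in = ΣF_out.
ΣF_in = 235 + 68.2 = 303.20 Tg N/yr.
Denitrification in sediments flux = ΣF_in − (91.2 + 24.6) = 303.20 − 115.8 = 187.4 Tg N/yr.
τ = M / F = 642000 / 187.4 = 3426 yr.

3430 yr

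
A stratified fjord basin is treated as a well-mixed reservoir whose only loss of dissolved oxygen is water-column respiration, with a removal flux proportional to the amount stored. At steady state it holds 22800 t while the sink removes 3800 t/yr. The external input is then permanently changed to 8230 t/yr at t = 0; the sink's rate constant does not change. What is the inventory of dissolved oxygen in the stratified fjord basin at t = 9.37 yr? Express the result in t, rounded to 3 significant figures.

Residence time τ = M₀/F₀ = 6.000 yr. The eventual steady state is M_∞ = M₀·(F₁/F₀) = 22800 × 8230/3800 = 49380 t.
The anomaly ΔM(t) = M(t) − M_∞ decays as ΔM₀·e^(−t/τ) with ΔM₀ = 22800 − 49380 = −26580 t.
At t = 9.37 yr, e^(−t/τ) = e^(−1.562) = 0.2098, so ΔM = −5576 t and M = 49380 − 5576 = 43804 t.

43800 t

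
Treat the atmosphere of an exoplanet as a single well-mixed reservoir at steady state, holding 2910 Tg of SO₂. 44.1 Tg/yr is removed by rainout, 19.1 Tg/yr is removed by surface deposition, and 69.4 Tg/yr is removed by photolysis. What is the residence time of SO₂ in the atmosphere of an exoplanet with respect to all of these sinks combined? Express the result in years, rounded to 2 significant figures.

Total removal flux = 44.1 + 19.1 + 69.4 = 132.60 Tg/yr.
τ = M / ΣF_out = 2910 / 132.60 = 21.95 yr.

22 yr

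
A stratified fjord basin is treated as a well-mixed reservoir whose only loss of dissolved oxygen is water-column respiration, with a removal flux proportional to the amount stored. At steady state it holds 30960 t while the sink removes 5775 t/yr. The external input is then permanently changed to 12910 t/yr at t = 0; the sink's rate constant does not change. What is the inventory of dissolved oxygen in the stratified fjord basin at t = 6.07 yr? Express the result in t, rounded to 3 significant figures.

56900 t

τ = M₀/F₀ = 30960/5775 = 5.361 yr; rate constant k = 1/τ.
New steady state M_∞ = F₁/k = F₁·τ = 12910 × 5.361 = 69211 t.
M(t) = M_∞ + (M₀ − M_∞)·e^(−t/τ); t/τ = 6.07/5.361 = 1.132, so e^(−t/τ) = 0.3223.
M(t) = 69211 − 38250 × 0.3223 = 56882 t.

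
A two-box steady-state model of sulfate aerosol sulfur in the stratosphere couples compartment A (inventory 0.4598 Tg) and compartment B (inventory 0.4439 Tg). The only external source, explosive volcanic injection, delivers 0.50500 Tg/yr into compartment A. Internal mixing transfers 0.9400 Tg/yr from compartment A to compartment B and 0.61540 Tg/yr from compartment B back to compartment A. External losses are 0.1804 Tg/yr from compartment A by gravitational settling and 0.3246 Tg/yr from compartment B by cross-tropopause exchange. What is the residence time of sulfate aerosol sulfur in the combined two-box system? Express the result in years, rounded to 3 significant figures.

For the system as a whole, the A↔B exchange is internal and contributes nothing to the throughput; only the external sinks remove mass.
M_total = 0.4598 + 0.4439 = 0.90370 Tg.
ΣF_external_out = 0.1804 + 0.3246 = 0.50500 Tg/yr.
τ = M_total / ΣF_ext = 0.90370 / 0.50500 = 1.790 yr.

1.79 yr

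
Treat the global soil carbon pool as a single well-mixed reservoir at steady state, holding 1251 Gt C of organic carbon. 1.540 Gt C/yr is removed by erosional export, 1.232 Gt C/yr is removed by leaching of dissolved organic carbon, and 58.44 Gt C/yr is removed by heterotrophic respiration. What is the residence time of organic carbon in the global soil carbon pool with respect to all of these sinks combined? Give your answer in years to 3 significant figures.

Total removal flux = 1.540 + 1.232 + 58.44 = 61.212 Gt C/yr.
τ = M / ΣF_out = 1251 / 61.212 = 20.44 yr.

20.4 yr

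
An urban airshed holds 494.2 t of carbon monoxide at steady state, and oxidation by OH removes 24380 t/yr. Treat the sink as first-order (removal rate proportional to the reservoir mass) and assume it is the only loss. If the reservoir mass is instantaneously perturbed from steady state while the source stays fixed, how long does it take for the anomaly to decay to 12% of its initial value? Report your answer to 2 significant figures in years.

0.043 yr

For a linear reservoir the anomaly decays as exp(−t/τ) with τ = M/F = 494.2/24380 = 0.02027 yr.
exp(−t/τ) = 0.12 ⇒ t = −τ ln(0.12) = 0.02027 × 2.120 = 0.04298 yr.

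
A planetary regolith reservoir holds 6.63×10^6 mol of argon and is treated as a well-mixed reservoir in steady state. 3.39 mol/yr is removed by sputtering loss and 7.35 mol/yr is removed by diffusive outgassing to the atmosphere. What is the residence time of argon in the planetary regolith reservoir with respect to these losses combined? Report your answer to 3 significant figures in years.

Total removal = 3.390 + 7.350 = 10.740 mol/yr.
τ = M / ΣF_out = 6.63×10^6 / 10.740 = 617300 yr.

617000 yr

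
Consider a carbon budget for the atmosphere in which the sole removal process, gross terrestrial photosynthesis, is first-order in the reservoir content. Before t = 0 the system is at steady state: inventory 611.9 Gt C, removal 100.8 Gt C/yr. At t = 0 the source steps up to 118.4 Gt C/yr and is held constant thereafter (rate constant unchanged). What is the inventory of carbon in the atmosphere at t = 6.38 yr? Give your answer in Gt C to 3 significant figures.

τ = M₀/F₀ = 611.9/100.8 = 6.070 yr; rate constant k = 1/τ.
New steady state M_∞ = F₁/k = F₁·τ = 118.4 × 6.070 = 718.74 Gt C.
M(t) = M_∞ + (M₀ − M_∞)·e^(−t/τ); t/τ = 6.38/6.070 = 1.051, so e^(−t/τ) = 0.3496.
M(t) = 718.74 − 106.8 × 0.3496 = 681.39 Gt C.

681 Gt C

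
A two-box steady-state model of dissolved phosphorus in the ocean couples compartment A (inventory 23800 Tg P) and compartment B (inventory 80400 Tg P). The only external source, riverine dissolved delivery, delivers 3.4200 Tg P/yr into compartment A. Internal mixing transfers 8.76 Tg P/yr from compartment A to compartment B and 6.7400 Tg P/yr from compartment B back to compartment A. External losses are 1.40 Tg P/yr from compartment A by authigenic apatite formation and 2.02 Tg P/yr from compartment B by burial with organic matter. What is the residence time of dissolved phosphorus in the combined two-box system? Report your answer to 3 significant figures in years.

30500 yr

Residence time in the combined system uses the total inventory and the total *external* removal — internal exchanges between the two boxes cancel.
M_total = 23800 + 80400 = 104200 Tg P.
ΣF_external_out = 1.40 + 2.02 = 3.4200 Tg P/yr.
τ = M_total / ΣF_ext = 104200 / 3.4200 = 30470 yr.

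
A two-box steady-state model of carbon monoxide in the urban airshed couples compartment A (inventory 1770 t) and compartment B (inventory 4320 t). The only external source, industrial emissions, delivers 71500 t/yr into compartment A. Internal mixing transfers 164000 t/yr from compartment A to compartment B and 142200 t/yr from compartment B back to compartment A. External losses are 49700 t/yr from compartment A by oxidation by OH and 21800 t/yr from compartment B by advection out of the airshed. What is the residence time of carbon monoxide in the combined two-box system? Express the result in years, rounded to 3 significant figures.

0.0852 yr

Residence time in the combined system uses the total inventory and the total *external* removal — internal exchanges between the two boxes cancel.
M_total = 1770 + 4320 = 6090.0 t.
ΣF_external_out = 49700 + 21800 = 71500 t/yr.
τ = M_total / ΣF_ext = 6090.0 / 71500 = 0.08517 yr.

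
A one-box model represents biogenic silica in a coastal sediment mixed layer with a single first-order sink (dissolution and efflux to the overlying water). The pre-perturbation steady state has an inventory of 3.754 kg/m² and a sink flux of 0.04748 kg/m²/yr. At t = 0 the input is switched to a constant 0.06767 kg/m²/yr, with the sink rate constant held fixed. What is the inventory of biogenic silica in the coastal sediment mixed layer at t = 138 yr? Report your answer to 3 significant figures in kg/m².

5.07 kg/m²

The sink rate constant is k = F₀/M₀ = 0.04748/3.754 = 0.01265 yr⁻¹.
Solving dM/dt = F₁ − kM with M(0) = M₀ gives M(t) = F₁/k + (M₀ − F₁/k)·e^(−kt).
F₁/k = 0.06767/0.01265 = 5.3503 kg/m²; kt = 0.01265 × 138 = 1.745, e^(−kt) = 0.1746.
M(138) = 5.3503 + (3.754 − 5.3503) × 0.1746 = 5.3503 − 0.2787 = 5.0716 kg/m².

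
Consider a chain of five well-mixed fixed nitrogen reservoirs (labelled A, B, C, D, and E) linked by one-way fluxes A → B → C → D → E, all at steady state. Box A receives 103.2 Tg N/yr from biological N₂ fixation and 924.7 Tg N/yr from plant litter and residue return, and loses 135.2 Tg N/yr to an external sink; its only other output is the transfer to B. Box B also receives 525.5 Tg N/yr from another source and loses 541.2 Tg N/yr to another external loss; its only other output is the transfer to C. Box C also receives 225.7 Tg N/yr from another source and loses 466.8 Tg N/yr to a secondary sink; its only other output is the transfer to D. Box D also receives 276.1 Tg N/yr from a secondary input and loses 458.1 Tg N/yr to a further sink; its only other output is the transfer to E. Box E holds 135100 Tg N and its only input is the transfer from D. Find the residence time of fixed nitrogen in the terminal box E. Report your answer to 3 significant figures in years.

Box A: F(A→B) = (103.2 + 924.7) − 135.2 = 892.70 Tg N/yr.
Box B: F(B→C) = (892.70 + 525.5) − 541.2 = 877.00 Tg N/yr.
Box C: F(C→D) = (877.00 + 225.7) − 466.8 = 635.90 Tg N/yr.
Box D: F(D→E) = (635.90 + 276.1) − 458.1 = 453.90 Tg N/yr.
Box E throughput = its input = 453.90 Tg N/yr; τ = 135100 / 453.90 = 297.6 yr.

298 yr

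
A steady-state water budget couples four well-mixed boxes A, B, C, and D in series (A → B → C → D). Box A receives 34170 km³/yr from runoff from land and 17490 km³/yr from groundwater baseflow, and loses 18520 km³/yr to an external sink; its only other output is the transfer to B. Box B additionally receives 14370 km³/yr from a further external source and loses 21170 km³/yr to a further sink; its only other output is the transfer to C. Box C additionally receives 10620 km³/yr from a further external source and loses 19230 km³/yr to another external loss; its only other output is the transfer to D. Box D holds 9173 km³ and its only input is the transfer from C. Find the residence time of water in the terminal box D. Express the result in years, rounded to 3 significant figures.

Box A: F(A→B) = (34170 + 17490) − 18520 = 33140 km³/yr.
Box B: F(B→C) = (33140 + 14370) − 21170 = 26340 km³/yr.
Box C: F(C→D) = (26340 + 10620) − 19230 = 17730 km³/yr.
Box D throughput = its input = 17730 km³/yr; τ = 9173 / 17730 = 0.5174 yr.

0.517 yr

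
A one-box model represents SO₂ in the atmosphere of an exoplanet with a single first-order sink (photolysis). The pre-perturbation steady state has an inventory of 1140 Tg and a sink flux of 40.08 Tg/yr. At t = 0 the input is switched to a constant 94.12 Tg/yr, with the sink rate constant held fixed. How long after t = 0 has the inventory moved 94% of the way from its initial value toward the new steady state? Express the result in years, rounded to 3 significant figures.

80.0 yr

τ = M₀/F₀ = 1140/40.08 = 28.44 yr.
The remaining gap fraction is e^(−t/τ); 94% covered ⇒ e^(−t/τ) = 0.0600.
t = −τ ln(0.0600) = 28.44 × 2.813 = 80.02 yr.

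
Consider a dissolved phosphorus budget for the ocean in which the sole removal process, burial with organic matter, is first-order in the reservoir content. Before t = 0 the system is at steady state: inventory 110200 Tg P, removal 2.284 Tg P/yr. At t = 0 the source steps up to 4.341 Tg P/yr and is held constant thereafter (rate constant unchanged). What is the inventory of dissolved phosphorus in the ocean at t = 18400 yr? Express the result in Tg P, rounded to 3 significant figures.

142000 Tg P

τ = M₀/F₀ = 110200/2.284 = 48250 yr; rate constant k = 1/τ.
New steady state M_∞ = F₁/k = F₁·τ = 4.341 × 48250 = 209450 Tg P.
M(t) = M_∞ + (M₀ − M_∞)·e^(−t/τ); t/τ = 18400/48250 = 0.3814, so e^(−t/τ) = 0.6829.
M(t) = 209450 − 99250 × 0.6829 = 141670 Tg P.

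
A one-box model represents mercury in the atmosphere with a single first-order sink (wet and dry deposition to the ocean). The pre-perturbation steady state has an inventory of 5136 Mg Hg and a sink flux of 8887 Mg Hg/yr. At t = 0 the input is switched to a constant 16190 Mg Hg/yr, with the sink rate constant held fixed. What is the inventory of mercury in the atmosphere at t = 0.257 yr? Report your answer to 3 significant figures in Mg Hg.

The sink rate constant is k = F₀/M₀ = 8887/5136 = 1.730 yr⁻¹.
Solving dM/dt = F₁ − kM with M(0) = M₀ gives M(t) = F₁/k + (M₀ − F₁/k)·e^(−kt).
F₁/k = 16190/1.730 = 9356.6 Mg Hg; kt = 1.730 × 0.257 = 0.4447, e^(−kt) = 0.6410.
M(0.257) = 9356.6 + (5136 − 9356.6) × 0.6410 = 9356.6 − 2705 = 6651.1 Mg Hg.

6650 Mg Hg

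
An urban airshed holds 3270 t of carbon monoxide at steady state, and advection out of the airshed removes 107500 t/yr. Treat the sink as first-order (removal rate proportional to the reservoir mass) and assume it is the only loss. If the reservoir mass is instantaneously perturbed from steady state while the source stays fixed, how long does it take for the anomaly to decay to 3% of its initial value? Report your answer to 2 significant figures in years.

For a linear reservoir the anomaly decays as exp(−t/τ) with τ = M/F = 3270/107500 = 0.03042 yr.
exp(−t/τ) = 0.03 ⇒ t = −τ ln(0.03) = 0.03042 × 3.507 = 0.1067 yr.

0.11 yr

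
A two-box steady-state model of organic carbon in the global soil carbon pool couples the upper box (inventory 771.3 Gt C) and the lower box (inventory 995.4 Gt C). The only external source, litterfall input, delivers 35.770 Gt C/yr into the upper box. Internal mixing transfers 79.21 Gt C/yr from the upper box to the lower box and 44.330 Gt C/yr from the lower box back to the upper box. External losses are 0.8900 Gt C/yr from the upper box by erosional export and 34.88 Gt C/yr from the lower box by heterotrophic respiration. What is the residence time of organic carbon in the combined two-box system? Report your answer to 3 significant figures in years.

For the system as a whole, the A↔B exchange is internal and contributes nothing to the throughput; only the external sinks remove mass.
M_total = 771.3 + 995.4 = 1766.7 Gt C.
ΣF_external_out = 0.8900 + 34.88 = 35.770 Gt C/yr.
τ = M_total / ΣF_ext = 1766.7 / 35.770 = 49.39 yr.

49.4 yr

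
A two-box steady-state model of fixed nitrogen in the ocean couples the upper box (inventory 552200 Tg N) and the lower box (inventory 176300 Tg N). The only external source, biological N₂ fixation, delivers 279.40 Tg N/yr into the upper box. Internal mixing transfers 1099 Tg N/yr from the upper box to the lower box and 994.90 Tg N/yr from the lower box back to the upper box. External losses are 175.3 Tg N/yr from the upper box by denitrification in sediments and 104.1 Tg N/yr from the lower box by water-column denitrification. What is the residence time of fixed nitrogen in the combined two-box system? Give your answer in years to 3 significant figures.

2610 yr

Residence time in the combined system uses the total inventory and the total *external* removal — internal exchanges between the two boxes cancel.
M_total = 552200 + 176300 = 728500 Tg N.
ΣF_external_out = 175.3 + 104.1 = 279.40 Tg N/yr.
τ = M_total / ΣF_ext = 728500 / 279.40 = 2607 yr.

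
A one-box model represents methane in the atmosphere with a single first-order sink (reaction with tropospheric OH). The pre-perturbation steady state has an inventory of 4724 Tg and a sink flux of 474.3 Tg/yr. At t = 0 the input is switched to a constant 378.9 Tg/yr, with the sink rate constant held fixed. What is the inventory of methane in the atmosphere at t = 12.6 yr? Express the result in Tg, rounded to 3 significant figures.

4040 Tg

Residence time τ = M₀/F₀ = 9.960 yr. The eventual steady state is M_∞ = M₀·(F₁/F₀) = 4724 × 378.9/474.3 = 3773.8 Tg.
The anomaly ΔM(t) = M(t) − M_∞ decays as ΔM₀·e^(−t/τ) with ΔM₀ = 4724 − 3773.8 = 950.2 Tg.
At t = 12.6 yr, e^(−t/τ) = e^(−1.265) = 0.2822, so ΔM = 268.2 Tg and M = 3773.8 + 268.2 = 4042.0 Tg.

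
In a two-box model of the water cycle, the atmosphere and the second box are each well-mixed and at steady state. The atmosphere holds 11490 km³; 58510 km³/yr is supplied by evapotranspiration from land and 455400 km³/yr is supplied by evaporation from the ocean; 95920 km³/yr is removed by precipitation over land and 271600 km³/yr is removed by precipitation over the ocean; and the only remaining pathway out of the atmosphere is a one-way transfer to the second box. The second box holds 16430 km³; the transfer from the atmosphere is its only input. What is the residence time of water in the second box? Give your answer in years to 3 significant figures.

Balance the atmosphere: ΣF_in = 58510 + 455400 = 513910 km³/yr.
Transfer to the second box = ΣF_in − (95920 + 271600) = 146390 km³/yr.
At steady state the output of the second box equals its input, 146390 km³/yr.
τ = M / F = 16430 / 146390 = 0.1122 yr.

0.112 yr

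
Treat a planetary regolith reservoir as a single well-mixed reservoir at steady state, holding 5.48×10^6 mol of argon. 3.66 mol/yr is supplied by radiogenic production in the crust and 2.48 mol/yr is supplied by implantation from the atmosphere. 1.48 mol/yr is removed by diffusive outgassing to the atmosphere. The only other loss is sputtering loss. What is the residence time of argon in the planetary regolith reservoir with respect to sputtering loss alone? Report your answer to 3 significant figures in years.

At steady state ΣF_in = ΣF_out.
ΣF_in = 3.66 + 2.48 = 6.1400 mol/yr.
Sputtering loss flux = ΣF_in − (1.48) = 6.1400 − 1.480 = 4.660 mol/yr.
τ = M / F = 5.48×10^6 / 4.660 = 1.176×10^6 yr.

1.18×10^6 yr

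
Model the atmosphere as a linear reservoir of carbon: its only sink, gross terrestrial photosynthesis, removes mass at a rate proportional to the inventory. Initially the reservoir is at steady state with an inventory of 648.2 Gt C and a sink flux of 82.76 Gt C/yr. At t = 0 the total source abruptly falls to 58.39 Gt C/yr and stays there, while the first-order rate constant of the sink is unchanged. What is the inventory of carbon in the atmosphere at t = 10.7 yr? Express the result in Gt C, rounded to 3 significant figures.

506 Gt C

Residence time τ = M₀/F₀ = 7.832 yr. The eventual steady state is M_∞ = M₀·(F₁/F₀) = 648.2 × 58.39/82.76 = 457.33 Gt C.
The anomaly ΔM(t) = M(t) − M_∞ decays as ΔM₀·e^(−t/τ) with ΔM₀ = 648.2 − 457.33 = 190.9 Gt C.
At t = 10.7 yr, e^(−t/τ) = e^(−1.366) = 0.2551, so ΔM = 48.69 Gt C and M = 457.33 + 48.69 = 506.02 Gt C.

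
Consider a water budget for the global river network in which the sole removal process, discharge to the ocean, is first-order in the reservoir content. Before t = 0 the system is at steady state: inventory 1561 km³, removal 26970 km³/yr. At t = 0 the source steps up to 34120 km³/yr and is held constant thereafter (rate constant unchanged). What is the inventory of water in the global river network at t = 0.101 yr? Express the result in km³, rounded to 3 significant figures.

Residence time τ = M₀/F₀ = 0.05788 yr. The eventual steady state is M_∞ = M₀·(F₁/F₀) = 1561 × 34120/26970 = 1974.8 km³.
The anomaly ΔM(t) = M(t) − M_∞ decays as ΔM₀·e^(−t/τ) with ΔM₀ = 1561 − 1974.8 = −413.8 km³.
At t = 0.101 yr, e^(−t/τ) = e^(−1.745) = 0.1746, so ΔM = −72.27 km³ and M = 1974.8 − 72.27 = 1902.6 km³.

1900 km³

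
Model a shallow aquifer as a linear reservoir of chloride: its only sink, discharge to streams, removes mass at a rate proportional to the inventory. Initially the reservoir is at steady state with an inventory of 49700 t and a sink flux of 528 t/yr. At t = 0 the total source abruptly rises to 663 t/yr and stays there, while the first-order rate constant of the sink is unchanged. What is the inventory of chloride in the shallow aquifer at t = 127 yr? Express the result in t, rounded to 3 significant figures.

τ = M₀/F₀ = 49700/528 = 94.13 yr; rate constant k = 1/τ.
New steady state M_∞ = F₁/k = F₁·τ = 663 × 94.13 = 62407 t.
M(t) = M_∞ + (M₀ − M_∞)·e^(−t/τ); t/τ = 127/94.13 = 1.349, so e^(−t/τ) = 0.2594.
M(t) = 62407 − 12710 × 0.2594 = 59111 t.

59100 t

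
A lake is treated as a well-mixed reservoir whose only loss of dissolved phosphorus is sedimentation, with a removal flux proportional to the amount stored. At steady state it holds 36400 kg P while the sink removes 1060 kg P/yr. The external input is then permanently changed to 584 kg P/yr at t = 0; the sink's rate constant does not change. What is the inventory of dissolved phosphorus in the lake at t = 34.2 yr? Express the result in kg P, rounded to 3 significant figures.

26100 kg P

τ = M₀/F₀ = 36400/1060 = 34.34 yr; rate constant k = 1/τ.
New steady state M_∞ = F₁/k = F₁·τ = 584 × 34.34 = 20054 kg P.
M(t) = M_∞ + (M₀ − M_∞)·e^(−t/τ); t/τ = 34.2/34.34 = 0.9959, so e^(−t/τ) = 0.3694.
M(t) = 20054 + 16350 × 0.3694 = 26092 kg P.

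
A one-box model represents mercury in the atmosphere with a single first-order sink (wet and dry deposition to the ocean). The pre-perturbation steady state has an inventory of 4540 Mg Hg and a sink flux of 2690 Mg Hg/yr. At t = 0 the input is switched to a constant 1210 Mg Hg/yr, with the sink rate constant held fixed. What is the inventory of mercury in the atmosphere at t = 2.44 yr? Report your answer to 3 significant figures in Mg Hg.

2630 Mg Hg

τ = M₀/F₀ = 4540/2690 = 1.688 yr; rate constant k = 1/τ.
New steady state M_∞ = F₁/k = F₁·τ = 1210 × 1.688 = 2042.2 Mg Hg.
M(t) = M_∞ + (M₀ − M_∞)·e^(−t/τ); t/τ = 2.44/1.688 = 1.446, so e^(−t/τ) = 0.2356.
M(t) = 2042.2 + 2498 × 0.2356 = 2630.6 Mg Hg.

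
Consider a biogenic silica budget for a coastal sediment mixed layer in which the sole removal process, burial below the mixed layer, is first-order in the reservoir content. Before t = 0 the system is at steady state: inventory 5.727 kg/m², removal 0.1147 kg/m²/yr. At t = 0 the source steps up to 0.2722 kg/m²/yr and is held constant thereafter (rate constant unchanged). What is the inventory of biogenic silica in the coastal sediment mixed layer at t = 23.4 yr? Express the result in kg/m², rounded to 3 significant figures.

The sink rate constant is k = F₀/M₀ = 0.1147/5.727 = 0.02003 yr⁻¹.
Solving dM/dt = F₁ − kM with M(0) = M₀ gives M(t) = F₁/k + (M₀ − F₁/k)·e^(−kt).
F₁/k = 0.2722/0.02003 = 13.591 kg/m²; kt = 0.02003 × 23.4 = 0.4687, e^(−kt) = 0.6258.
M(23.4) = 13.591 + (5.727 − 13.591) × 0.6258 = 13.591 − 4.922 = 8.6694 kg/m².

8.67 kg/m²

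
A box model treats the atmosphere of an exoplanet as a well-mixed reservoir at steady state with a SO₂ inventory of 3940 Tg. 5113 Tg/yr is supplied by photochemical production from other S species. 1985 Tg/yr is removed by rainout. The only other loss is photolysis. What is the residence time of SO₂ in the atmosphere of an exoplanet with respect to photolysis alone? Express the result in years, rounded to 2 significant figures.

At steady state ΣF_in = ΣF_out.
ΣF_in = 5113.0 Tg/yr.
Photolysis flux = ΣF_in − (1985) = 5113.0 − 1985 = 3128 Tg/yr.
τ = M / F = 3940 / 3128 = 1.260 yr.

1.3 yr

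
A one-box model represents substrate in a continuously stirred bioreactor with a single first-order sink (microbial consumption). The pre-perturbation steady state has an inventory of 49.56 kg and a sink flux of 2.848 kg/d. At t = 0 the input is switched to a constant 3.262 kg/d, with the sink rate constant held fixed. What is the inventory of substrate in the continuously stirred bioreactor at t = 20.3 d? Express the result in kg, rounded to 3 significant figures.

54.5 kg

Residence time τ = M₀/F₀ = 17.40 d. The eventual steady state is M_∞ = M₀·(F₁/F₀) = 49.56 × 3.262/2.848 = 56.764 kg.
The anomaly ΔM(t) = M(t) − M_∞ decays as ΔM₀·e^(−t/τ) with ΔM₀ = 49.56 − 56.764 = −7.204 kg.
At t = 20.3 d, e^(−t/τ) = e^(−1.167) = 0.3114, so ΔM = −2.244 kg and M = 56.764 − 2.244 = 54.521 kg.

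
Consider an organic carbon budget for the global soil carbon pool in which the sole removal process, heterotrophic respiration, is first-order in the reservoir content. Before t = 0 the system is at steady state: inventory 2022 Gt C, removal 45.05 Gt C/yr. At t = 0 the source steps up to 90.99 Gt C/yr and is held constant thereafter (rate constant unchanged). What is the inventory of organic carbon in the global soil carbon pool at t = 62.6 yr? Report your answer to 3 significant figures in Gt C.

3570 Gt C

τ = M₀/F₀ = 2022/45.05 = 44.88 yr; rate constant k = 1/τ.
New steady state M_∞ = F₁/k = F₁·τ = 90.99 × 44.88 = 4083.9 Gt C.
M(t) = M_∞ + (M₀ − M_∞)·e^(−t/τ); t/τ = 62.6/44.88 = 1.395, so e^(−t/τ) = 0.2479.
M(t) = 4083.9 − 2062 × 0.2479 = 3572.8 Gt C.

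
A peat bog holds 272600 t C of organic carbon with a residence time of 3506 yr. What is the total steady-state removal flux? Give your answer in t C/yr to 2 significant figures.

F = M / τ = 272600 / 3506 = 77.75 t C/yr.

78 t C/yr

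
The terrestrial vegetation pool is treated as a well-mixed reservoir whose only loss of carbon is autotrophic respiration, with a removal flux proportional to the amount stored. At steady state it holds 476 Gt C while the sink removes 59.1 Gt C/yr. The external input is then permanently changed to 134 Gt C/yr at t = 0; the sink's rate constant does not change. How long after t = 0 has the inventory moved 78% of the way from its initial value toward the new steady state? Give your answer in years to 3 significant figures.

12.2 yr

τ = M₀/F₀ = 476/59.1 = 8.054 yr.
The remaining gap fraction is e^(−t/τ); 78% covered ⇒ e^(−t/τ) = 0.220.
t = −τ ln(0.220) = 8.054 × 1.514 = 12.20 yr.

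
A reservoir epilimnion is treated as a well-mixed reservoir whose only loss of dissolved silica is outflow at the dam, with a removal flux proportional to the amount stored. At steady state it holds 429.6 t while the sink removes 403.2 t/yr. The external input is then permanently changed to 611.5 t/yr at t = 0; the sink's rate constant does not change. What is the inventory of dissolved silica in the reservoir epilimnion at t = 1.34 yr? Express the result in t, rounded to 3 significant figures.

Residence time τ = M₀/F₀ = 1.065 yr. The eventual steady state is M_∞ = M₀·(F₁/F₀) = 429.6 × 611.5/403.2 = 651.54 t.
The anomaly ΔM(t) = M(t) − M_∞ decays as ΔM₀·e^(−t/τ) with ΔM₀ = 429.6 − 651.54 = −221.9 t.
At t = 1.34 yr, e^(−t/τ) = e^(−1.258) = 0.2843, so ΔM = −63.10 t and M = 651.54 − 63.10 = 588.44 t.

588 t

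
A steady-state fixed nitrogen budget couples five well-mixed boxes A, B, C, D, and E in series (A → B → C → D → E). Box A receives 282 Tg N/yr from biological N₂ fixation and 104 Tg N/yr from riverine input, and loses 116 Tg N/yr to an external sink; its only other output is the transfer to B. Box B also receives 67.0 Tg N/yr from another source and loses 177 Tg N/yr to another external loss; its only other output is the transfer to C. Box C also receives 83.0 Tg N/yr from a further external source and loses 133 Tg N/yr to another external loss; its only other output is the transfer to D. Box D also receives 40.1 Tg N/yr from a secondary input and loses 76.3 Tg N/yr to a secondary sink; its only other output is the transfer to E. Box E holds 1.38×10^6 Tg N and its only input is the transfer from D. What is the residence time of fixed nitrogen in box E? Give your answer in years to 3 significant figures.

18700 yr

Box A: F(A→B) = (282 + 104) − 116 = 270.00 Tg N/yr.
Box B: F(B→C) = (270.00 + 67.0) − 177 = 160.00 Tg N/yr.
Box C: F(C→D) = (160.00 + 83.0) − 133 = 110.00 Tg N/yr.
Box D: F(D→E) = (110.00 + 40.1) − 76.3 = 73.800 Tg N/yr.
Box E throughput = its input = 73.800 Tg N/yr; τ = 1.38×10^6 / 73.800 = 18700 yr.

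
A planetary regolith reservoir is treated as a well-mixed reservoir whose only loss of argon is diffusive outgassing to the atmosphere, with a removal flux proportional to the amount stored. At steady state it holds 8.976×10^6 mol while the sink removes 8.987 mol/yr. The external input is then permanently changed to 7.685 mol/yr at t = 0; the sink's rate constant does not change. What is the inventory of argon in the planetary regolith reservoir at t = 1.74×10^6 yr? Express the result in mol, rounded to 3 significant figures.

7.90×10^6 mol

τ = M₀/F₀ = 8.976×10^6/8.987 = 998800 yr; rate constant k = 1/τ.
New steady state M_∞ = F₁/k = F₁·τ = 7.685 × 998800 = 7.6756×10^6 mol.
M(t) = M_∞ + (M₀ − M_∞)·e^(−t/τ); t/τ = 1.74×10^6/998800 = 1.742, so e^(−t/τ) = 0.1751.
M(t) = 7.6756×10^6 + 1.300×10^6 × 0.1751 = 7.9034×10^6 mol.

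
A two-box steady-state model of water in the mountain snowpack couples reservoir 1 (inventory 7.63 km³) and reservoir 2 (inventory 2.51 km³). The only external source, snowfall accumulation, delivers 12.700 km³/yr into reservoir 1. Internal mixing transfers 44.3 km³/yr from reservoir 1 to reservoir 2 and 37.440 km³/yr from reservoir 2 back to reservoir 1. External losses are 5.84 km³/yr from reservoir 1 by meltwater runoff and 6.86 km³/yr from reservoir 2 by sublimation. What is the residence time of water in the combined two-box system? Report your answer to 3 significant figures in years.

0.798 yr

Residence time in the combined system uses the total inventory and the total *external* removal — internal exchanges between the two boxes cancel.
M_total = 7.63 + 2.51 = 10.140 km³.
ΣF_external_out = 5.84 + 6.86 = 12.700 km³/yr.
τ = M_total / ΣF_ext = 10.140 / 12.700 = 0.7984 yr.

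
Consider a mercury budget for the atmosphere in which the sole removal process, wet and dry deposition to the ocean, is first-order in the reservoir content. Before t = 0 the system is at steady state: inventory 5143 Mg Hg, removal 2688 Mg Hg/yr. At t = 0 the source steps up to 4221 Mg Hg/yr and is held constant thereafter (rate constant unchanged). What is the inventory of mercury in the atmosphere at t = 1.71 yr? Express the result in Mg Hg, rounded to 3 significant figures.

The sink rate constant is k = F₀/M₀ = 2688/5143 = 0.5227 yr⁻¹.
Solving dM/dt = F₁ − kM with M(0) = M₀ gives M(t) = F₁/k + (M₀ − F₁/k)·e^(−kt).
F₁/k = 4221/0.5227 = 8076.1 Mg Hg; kt = 0.5227 × 1.71 = 0.8937, e^(−kt) = 0.4091.
M(1.71) = 8076.1 + (5143 − 8076.1) × 0.4091 = 8076.1 − 1200 = 6876.1 Mg Hg.

6880 Mg Hg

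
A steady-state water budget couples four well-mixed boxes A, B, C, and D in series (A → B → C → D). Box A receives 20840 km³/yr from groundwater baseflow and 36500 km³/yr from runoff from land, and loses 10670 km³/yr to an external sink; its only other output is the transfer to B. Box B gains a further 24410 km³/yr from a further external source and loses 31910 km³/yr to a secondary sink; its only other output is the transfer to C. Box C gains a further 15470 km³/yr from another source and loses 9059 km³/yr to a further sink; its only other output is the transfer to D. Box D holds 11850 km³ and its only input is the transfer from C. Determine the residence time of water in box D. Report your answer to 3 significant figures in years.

0.260 yr

Box A: F(A→B) = (20840 + 36500) − 10670 = 46670 km³/yr.
Box B: F(B→C) = (46670 + 24410) − 31910 = 39170 km³/yr.
Box C: F(C→D) = (39170 + 15470) − 9059 = 45581 km³/yr.
Box D throughput = its input = 45581 km³/yr; τ = 11850 / 45581 = 0.2600 yr.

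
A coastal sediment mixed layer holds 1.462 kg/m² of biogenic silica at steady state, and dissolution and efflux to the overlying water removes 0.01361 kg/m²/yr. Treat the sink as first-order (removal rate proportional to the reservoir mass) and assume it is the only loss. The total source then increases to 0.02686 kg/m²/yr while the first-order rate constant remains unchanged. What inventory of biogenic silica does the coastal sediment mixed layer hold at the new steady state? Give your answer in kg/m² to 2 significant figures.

Rate constant k = F/M = 0.01361 / 1.462 = 0.009309 yr⁻¹.
At the new steady state, source = k·M_new ⇒ M_new = 0.02686 / 0.009309 = 2.885 kg/m².
(Equivalently M_new = M × F_new/F_old = 1.462 × 0.02686/0.01361.)

2.9 kg/m²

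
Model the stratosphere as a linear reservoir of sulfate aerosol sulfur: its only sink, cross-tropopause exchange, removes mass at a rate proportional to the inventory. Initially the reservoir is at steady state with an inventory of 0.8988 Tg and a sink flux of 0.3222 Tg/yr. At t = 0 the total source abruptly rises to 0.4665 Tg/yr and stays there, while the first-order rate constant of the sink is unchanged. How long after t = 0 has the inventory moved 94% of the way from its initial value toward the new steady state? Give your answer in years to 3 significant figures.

τ = M₀/F₀ = 0.8988/0.3222 = 2.790 yr.
The remaining gap fraction is e^(−t/τ); 94% covered ⇒ e^(−t/τ) = 0.0600.
t = −τ ln(0.0600) = 2.790 × 2.813 = 7.848 yr.

7.85 yr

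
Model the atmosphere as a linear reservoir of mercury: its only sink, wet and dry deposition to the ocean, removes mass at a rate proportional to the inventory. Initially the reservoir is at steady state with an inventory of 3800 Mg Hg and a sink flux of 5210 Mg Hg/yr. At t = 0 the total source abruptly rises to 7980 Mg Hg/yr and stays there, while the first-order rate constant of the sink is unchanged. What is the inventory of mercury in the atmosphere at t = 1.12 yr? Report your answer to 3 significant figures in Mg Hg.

The sink rate constant is k = F₀/M₀ = 5210/3800 = 1.371 yr⁻¹.
Solving dM/dt = F₁ − kM with M(0) = M₀ gives M(t) = F₁/k + (M₀ − F₁/k)·e^(−kt).
F₁/k = 7980/1.371 = 5820.3 Mg Hg; kt = 1.371 × 1.12 = 1.536, e^(−kt) = 0.2153.
M(1.12) = 5820.3 + (3800 − 5820.3) × 0.2153 = 5820.3 − 435.0 = 5385.3 Mg Hg.

5390 Mg Hg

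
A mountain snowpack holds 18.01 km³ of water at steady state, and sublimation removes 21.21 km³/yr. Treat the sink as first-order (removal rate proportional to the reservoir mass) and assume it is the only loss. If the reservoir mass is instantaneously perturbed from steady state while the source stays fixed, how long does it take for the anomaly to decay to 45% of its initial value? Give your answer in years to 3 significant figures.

0.678 yr

For a linear reservoir the anomaly decays as exp(−t/τ) with τ = M/F = 18.01/21.21 = 0.8491 yr.
exp(−t/τ) = 0.45 ⇒ t = −τ ln(0.45) = 0.8491 × 0.7985 = 0.6780 yr.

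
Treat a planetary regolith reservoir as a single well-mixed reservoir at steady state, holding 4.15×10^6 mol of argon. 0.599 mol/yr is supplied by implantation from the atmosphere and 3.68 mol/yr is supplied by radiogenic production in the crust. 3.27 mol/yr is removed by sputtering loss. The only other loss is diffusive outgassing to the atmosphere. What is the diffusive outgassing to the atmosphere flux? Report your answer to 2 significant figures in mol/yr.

1.0 mol/yr

At steady state ΣF_in = ΣF_out.
ΣF_in = 0.599 + 3.68 = 4.2790 mol/yr.
Diffusive outgassing to the atmosphere flux = ΣF_in − (3.27) = 4.2790 − 3.270 = 1.009 mol/yr.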